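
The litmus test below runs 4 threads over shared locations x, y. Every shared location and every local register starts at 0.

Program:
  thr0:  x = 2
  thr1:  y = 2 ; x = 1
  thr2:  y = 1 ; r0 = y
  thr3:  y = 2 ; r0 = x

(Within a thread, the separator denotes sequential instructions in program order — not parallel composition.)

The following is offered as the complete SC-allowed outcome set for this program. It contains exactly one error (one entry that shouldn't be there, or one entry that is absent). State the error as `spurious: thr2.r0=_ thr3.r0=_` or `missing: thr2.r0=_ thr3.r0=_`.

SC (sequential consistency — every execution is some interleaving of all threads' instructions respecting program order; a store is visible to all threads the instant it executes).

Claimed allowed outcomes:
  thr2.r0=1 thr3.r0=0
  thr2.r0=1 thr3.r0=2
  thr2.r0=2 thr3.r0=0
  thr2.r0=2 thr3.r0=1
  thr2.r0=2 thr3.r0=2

outcome vector order: (thr2.r0,thr3.r0)
SC: 6 outcomes — {1/0; 1/1; 1/2; 2/0; 2/1; 2/2}
SC∖claimed = {1/1}

missing: thr2.r0=1 thr3.r0=1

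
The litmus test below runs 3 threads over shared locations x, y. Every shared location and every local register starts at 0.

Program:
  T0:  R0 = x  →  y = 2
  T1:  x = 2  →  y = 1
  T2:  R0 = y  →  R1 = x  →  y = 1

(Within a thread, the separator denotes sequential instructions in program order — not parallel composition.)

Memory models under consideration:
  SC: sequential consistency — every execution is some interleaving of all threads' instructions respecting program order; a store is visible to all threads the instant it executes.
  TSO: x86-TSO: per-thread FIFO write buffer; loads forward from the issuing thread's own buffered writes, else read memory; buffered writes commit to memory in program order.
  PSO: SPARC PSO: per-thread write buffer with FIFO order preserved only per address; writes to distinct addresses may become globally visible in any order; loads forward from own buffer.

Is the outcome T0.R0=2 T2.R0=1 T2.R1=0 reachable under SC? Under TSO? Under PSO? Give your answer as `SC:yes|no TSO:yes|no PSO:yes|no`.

outcome vector order: (T0.R0,T2.R0,T2.R1)
[SC] allowed = {<0 0 0>; <0 0 2>; <0 1 2>; <0 2 0>; <0 2 2>; <2 0 0>; <2 0 2>; <2 1 2>; <2 2 2>}
[TSO] allowed = {<0 0 0>; <0 0 2>; <0 1 2>; <0 2 0>; <0 2 2>; <2 0 0>; <2 0 2>; <2 1 2>; <2 2 2>}
[PSO] allowed = {<0 0 0>; <0 0 2>; <0 1 0>; <0 1 2>; <0 2 0>; <0 2 2>; <2 0 0>; <2 0 2>; <2 1 0>; <2 1 2>; <2 2 2>}
target <2 1 0> ∈ {PSO}

SC:no TSO:no PSO:yes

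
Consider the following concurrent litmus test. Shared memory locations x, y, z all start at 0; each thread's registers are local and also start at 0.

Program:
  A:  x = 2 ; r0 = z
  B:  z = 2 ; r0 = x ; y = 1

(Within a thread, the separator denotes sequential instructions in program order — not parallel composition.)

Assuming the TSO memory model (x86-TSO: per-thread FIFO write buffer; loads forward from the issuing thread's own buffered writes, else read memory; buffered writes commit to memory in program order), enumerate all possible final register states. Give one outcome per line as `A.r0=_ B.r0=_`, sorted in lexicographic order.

outcome vector order: (A.r0,B.r0)
|TSO outcomes| = 4

A.r0=0 B.r0=0
A.r0=0 B.r0=2
A.r0=2 B.r0=0
A.r0=2 B.r0=2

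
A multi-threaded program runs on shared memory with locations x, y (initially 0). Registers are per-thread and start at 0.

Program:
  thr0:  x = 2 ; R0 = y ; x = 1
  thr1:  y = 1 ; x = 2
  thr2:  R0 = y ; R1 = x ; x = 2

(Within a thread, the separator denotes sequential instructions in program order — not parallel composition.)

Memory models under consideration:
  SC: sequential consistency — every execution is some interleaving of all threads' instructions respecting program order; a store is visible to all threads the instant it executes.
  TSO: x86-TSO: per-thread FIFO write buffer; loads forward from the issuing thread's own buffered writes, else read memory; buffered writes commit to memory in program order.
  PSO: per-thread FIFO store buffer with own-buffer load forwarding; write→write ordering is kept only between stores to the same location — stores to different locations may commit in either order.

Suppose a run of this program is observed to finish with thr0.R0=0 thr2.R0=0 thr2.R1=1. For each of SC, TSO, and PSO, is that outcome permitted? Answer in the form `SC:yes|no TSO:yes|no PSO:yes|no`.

SC:yes TSO:yes PSO:yes

outcome vector order: (thr0.R0,thr2.R0,thr2.R1)
[SC] allowed = {000, 001, 002, 011, 012, 100, 101, 102, 110, 111, 112}
[TSO] allowed = {000, 001, 002, 010, 011, 012, 100, 101, 102, 110, 111, 112}
[PSO] allowed = {000, 001, 002, 010, 011, 012, 100, 101, 102, 110, 111, 112}
target 001 ∈ {SC,TSO,PSO}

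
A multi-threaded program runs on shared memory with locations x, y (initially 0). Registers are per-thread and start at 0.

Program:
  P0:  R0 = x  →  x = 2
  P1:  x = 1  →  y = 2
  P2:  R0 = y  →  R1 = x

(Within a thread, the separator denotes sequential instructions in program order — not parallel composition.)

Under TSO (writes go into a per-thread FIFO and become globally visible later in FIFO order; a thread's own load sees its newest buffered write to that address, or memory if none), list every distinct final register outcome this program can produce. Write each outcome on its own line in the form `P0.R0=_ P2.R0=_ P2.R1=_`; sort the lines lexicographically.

P0.R0=0 P2.R0=0 P2.R1=0
P0.R0=0 P2.R0=0 P2.R1=1
P0.R0=0 P2.R0=0 P2.R1=2
P0.R0=0 P2.R0=2 P2.R1=1
P0.R0=0 P2.R0=2 P2.R1=2
P0.R0=1 P2.R0=0 P2.R1=0
P0.R0=1 P2.R0=0 P2.R1=1
P0.R0=1 P2.R0=0 P2.R1=2
P0.R0=1 P2.R0=2 P2.R1=1
P0.R0=1 P2.R0=2 P2.R1=2

outcome vector order: (P0.R0,P2.R0,P2.R1)
|TSO outcomes| = 10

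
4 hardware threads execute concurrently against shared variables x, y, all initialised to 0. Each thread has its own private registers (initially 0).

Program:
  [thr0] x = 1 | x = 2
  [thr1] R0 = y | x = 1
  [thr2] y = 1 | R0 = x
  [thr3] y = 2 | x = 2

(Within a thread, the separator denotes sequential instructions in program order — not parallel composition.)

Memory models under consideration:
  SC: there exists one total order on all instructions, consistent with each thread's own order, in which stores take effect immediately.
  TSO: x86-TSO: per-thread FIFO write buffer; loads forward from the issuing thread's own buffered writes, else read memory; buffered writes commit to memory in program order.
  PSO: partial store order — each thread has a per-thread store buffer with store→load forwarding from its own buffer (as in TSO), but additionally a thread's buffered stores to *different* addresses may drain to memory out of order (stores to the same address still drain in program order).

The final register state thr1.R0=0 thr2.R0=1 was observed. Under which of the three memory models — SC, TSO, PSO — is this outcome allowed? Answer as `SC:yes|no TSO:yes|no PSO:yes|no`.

SC:yes TSO:yes PSO:yes

outcome vector order: (thr1.R0,thr2.R0)
[SC] allowed = {(0,0), (0,1), (0,2), (1,0), (1,1), (1,2), (2,0), (2,1), (2,2)}
[TSO] allowed = {(0,0), (0,1), (0,2), (1,0), (1,1), (1,2), (2,0), (2,1), (2,2)}
[PSO] allowed = {(0,0), (0,1), (0,2), (1,0), (1,1), (1,2), (2,0), (2,1), (2,2)}
target (0,1) ∈ {SC,TSO,PSO}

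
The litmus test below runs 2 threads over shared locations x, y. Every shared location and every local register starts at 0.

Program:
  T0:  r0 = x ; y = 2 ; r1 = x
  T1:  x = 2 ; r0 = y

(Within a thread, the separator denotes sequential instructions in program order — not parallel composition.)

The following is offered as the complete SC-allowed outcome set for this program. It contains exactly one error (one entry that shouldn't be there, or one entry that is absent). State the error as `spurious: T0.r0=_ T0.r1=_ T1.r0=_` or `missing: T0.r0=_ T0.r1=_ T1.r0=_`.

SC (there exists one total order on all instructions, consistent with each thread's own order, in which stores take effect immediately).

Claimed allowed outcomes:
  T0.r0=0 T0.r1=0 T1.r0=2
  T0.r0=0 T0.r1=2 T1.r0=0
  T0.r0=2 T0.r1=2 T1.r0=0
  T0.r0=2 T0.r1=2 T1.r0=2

missing: T0.r0=0 T0.r1=2 T1.r0=2

outcome vector order: (T0.r0,T0.r1,T1.r0)
SC (5): (0,0,2) (0,2,0) (0,2,2) (2,2,0) (2,2,2)
SC∖claimed = {(0,2,2)}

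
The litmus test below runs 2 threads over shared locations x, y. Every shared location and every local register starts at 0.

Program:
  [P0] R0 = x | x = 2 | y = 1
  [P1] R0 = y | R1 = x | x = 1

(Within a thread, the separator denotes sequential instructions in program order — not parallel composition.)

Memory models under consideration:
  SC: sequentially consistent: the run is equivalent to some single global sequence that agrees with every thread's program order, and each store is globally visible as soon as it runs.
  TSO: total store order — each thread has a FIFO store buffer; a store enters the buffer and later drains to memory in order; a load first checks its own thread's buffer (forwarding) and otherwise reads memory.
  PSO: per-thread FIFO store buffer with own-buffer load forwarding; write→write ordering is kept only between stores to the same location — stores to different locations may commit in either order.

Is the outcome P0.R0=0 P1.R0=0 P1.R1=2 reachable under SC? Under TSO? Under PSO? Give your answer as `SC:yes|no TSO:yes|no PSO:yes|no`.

outcome vector order: (P0.R0,P1.R0,P1.R1)
SC: 4 outcomes — {000 002 012 100}
TSO: 4 outcomes — {000 002 012 100}
PSO: 5 outcomes — {000 002 010 012 100}
target 002 ∈ {SC,TSO,PSO}

SC:yes TSO:yes PSO:yes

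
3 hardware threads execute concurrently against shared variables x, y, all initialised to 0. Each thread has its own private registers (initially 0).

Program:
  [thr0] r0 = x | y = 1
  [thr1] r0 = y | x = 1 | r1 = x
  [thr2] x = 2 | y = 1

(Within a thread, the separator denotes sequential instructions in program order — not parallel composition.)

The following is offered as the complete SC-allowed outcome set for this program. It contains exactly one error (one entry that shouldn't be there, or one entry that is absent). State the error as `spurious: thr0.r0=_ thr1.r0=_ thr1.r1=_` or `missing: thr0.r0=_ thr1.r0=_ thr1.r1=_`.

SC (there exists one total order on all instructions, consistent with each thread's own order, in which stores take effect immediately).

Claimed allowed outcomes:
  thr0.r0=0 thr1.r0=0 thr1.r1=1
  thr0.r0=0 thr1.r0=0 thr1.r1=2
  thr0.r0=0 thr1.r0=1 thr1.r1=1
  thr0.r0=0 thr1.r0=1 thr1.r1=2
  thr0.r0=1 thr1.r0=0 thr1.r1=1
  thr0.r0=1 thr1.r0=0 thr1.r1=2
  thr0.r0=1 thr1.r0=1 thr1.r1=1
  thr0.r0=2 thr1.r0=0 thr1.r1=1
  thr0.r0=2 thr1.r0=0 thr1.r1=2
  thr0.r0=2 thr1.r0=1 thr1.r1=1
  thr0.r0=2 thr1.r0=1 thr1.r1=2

spurious: thr0.r0=2 thr1.r0=1 thr1.r1=2

outcome vector order: (thr0.r0,thr1.r0,thr1.r1)
[SC] allowed = {001, 002, 011, 012, 101, 102, 111, 201, 202, 211}
claimed∖SC = {212}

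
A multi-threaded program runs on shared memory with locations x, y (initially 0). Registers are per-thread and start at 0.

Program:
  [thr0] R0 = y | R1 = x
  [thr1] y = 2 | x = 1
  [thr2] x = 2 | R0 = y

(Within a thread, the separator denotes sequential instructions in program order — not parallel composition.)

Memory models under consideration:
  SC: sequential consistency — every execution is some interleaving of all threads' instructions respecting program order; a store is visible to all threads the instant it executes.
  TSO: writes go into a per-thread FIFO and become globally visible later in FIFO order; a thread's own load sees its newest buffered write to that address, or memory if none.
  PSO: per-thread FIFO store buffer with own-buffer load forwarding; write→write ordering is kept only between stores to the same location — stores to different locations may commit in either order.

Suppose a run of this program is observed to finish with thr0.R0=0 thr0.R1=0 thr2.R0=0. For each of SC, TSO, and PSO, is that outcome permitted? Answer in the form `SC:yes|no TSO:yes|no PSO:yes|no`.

SC:yes TSO:yes PSO:yes

outcome vector order: (thr0.R0,thr0.R1,thr2.R0)
SC: 11 outcomes — {000, 002, 010, 012, 020, 022, 202, 210, 212, 220, 222}
TSO: 12 outcomes — {000, 002, 010, 012, 020, 022, 200, 202, 210, 212, 220, 222}
PSO: 12 outcomes — {000, 002, 010, 012, 020, 022, 200, 202, 210, 212, 220, 222}
target 000 ∈ {SC,TSO,PSO}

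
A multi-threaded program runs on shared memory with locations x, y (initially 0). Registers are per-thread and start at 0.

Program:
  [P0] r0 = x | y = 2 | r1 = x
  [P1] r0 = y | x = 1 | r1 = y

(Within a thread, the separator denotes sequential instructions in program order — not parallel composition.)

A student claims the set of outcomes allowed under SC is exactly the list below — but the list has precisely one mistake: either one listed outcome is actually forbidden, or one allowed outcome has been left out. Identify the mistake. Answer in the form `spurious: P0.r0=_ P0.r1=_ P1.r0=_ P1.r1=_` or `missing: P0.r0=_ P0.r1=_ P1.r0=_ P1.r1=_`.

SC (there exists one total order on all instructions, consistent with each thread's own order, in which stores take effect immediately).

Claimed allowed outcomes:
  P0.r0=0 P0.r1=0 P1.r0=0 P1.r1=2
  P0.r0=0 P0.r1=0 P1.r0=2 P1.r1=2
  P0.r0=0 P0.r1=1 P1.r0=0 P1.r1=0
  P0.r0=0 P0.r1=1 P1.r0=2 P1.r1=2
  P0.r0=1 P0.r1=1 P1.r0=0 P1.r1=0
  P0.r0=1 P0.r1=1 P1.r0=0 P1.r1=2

missing: P0.r0=0 P0.r1=1 P1.r0=0 P1.r1=2

outcome vector order: (P0.r0,P0.r1,P1.r0,P1.r1)
[SC] allowed = {<0 0 0 2>; <0 0 2 2>; <0 1 0 0>; <0 1 0 2>; <0 1 2 2>; <1 1 0 0>; <1 1 0 2>}
SC∖claimed = {<0 1 0 2>}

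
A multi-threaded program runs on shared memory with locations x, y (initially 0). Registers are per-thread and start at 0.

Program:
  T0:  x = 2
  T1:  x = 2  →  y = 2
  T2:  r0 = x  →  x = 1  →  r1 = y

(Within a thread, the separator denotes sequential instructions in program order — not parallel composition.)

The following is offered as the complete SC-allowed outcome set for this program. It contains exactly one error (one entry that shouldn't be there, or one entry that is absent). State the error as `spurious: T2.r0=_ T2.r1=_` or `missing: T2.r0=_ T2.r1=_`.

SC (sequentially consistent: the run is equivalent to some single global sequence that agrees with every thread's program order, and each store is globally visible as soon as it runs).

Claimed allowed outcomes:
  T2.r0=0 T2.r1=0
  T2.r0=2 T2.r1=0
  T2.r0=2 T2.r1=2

outcome vector order: (T2.r0,T2.r1)
[SC] allowed = {00 02 20 22}
SC∖claimed = {02}

missing: T2.r0=0 T2.r1=2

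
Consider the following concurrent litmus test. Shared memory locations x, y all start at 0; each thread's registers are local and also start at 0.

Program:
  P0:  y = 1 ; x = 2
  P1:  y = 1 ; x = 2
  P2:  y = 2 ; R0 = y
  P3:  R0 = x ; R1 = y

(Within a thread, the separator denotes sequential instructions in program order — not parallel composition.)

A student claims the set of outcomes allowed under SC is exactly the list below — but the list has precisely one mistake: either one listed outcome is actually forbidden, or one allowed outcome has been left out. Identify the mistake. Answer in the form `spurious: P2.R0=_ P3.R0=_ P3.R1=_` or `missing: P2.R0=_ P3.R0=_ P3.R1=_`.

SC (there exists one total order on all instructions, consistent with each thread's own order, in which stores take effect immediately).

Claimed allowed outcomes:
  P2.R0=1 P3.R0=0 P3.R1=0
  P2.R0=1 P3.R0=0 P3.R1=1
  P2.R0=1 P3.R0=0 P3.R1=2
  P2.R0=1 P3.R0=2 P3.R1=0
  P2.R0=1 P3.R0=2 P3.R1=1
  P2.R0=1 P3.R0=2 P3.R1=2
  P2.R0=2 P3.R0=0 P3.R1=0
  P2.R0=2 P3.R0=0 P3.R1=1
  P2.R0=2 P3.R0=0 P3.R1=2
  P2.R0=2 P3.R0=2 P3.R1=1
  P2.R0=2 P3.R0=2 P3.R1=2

outcome vector order: (P2.R0,P3.R0,P3.R1)
[SC] allowed = {<1 0 0>; <1 0 1>; <1 0 2>; <1 2 1>; <1 2 2>; <2 0 0>; <2 0 1>; <2 0 2>; <2 2 1>; <2 2 2>}
claimed∖SC = {<1 2 0>}

spurious: P2.R0=1 P3.R0=2 P3.R1=0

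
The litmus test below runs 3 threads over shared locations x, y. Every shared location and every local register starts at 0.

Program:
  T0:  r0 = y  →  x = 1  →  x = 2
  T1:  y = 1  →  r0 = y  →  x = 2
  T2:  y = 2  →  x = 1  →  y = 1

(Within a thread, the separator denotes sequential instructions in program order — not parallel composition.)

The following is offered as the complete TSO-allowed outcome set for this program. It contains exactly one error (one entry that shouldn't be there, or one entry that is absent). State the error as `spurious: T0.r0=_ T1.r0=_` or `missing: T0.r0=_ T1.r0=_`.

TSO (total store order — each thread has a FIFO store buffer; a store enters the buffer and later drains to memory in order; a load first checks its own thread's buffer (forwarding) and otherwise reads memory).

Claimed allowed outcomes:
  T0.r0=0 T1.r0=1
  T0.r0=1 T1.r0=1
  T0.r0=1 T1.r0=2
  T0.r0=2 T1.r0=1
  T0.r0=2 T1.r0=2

outcome vector order: (T0.r0,T1.r0)
under TSO → 0/1, 0/2, 1/1, 1/2, 2/1, 2/2
TSO∖claimed = {0/2}

missing: T0.r0=0 T1.r0=2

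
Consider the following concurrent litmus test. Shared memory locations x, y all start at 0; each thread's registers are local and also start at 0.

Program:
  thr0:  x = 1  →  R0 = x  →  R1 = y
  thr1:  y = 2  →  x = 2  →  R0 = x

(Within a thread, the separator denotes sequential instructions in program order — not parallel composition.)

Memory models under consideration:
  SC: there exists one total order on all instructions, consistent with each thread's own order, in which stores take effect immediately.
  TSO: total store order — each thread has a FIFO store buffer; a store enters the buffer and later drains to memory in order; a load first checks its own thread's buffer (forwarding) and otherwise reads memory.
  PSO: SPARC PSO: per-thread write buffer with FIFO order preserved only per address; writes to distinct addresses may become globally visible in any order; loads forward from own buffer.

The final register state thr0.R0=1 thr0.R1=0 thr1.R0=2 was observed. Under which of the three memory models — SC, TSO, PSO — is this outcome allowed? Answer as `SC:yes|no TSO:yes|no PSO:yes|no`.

SC:yes TSO:yes PSO:yes

outcome vector order: (thr0.R0,thr0.R1,thr1.R0)
SC: 4 outcomes — {102; 121; 122; 222}
TSO: 5 outcomes — {101; 102; 121; 122; 222}
PSO: 6 outcomes — {101; 102; 121; 122; 202; 222}
target 102 ∈ {SC,TSO,PSO}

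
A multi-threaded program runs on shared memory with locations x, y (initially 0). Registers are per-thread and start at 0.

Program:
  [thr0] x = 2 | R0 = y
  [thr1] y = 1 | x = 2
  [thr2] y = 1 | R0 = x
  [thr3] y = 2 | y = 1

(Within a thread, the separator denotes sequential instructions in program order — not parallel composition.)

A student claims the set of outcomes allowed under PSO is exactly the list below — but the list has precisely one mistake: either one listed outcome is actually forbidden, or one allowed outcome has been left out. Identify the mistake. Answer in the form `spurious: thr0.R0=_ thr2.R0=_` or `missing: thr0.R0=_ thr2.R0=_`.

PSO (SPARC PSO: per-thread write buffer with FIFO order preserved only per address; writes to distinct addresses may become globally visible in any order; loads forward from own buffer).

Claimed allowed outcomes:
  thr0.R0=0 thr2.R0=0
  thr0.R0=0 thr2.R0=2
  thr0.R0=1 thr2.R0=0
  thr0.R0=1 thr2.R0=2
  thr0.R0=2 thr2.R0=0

missing: thr0.R0=2 thr2.R0=2

outcome vector order: (thr0.R0,thr2.R0)
under PSO → <0 0>, <0 2>, <1 0>, <1 2>, <2 0>, <2 2>
PSO∖claimed = {<2 2>}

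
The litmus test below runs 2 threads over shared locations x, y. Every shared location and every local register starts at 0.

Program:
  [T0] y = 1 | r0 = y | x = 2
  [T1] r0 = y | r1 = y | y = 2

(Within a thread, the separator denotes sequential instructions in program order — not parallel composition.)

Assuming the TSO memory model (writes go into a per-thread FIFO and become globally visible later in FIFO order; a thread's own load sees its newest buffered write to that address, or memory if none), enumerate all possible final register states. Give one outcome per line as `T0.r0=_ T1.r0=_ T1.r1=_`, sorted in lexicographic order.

T0.r0=1 T1.r0=0 T1.r1=0
T0.r0=1 T1.r0=0 T1.r1=1
T0.r0=1 T1.r0=1 T1.r1=1
T0.r0=2 T1.r0=0 T1.r1=0
T0.r0=2 T1.r0=0 T1.r1=1
T0.r0=2 T1.r0=1 T1.r1=1

outcome vector order: (T0.r0,T1.r0,T1.r1)
|TSO outcomes| = 6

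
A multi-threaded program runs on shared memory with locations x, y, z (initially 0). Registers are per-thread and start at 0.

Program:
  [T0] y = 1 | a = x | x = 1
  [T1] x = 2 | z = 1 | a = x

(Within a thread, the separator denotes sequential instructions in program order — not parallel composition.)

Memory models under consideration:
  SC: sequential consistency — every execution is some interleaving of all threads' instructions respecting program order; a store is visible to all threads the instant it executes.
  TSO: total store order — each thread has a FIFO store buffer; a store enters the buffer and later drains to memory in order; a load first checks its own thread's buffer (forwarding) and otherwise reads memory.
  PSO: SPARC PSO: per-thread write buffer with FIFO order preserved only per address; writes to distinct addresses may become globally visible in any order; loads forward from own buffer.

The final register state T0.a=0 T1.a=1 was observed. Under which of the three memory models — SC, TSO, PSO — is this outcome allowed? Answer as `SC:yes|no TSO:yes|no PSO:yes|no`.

SC:yes TSO:yes PSO:yes

outcome vector order: (T0.a,T1.a)
SC: 4 outcomes — {01; 02; 21; 22}
TSO: 4 outcomes — {01; 02; 21; 22}
PSO: 4 outcomes — {01; 02; 21; 22}
target 01 ∈ {SC,TSO,PSO}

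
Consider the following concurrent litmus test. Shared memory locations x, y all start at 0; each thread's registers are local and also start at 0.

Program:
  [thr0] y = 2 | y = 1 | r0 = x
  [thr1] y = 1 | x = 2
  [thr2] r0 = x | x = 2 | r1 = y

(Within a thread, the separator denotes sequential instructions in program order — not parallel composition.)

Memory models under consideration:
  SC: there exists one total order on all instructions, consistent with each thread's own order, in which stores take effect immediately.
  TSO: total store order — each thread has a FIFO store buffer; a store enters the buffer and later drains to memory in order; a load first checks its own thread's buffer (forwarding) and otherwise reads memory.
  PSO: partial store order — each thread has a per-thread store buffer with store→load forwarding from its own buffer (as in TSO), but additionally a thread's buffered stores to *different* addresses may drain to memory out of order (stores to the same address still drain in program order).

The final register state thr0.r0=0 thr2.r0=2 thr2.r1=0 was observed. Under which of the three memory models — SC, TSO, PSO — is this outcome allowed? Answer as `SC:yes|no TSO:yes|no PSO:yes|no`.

SC:no TSO:no PSO:yes

outcome vector order: (thr0.r0,thr2.r0,thr2.r1)
SC (7): (0,0,1), (0,2,1), (2,0,0), (2,0,1), (2,0,2), (2,2,1), (2,2,2)
TSO (10): (0,0,0), (0,0,1), (0,0,2), (0,2,1), (0,2,2), (2,0,0), (2,0,1), (2,0,2), (2,2,1), (2,2,2)
PSO (12): (0,0,0), (0,0,1), (0,0,2), (0,2,0), (0,2,1), (0,2,2), (2,0,0), (2,0,1), (2,0,2), (2,2,0), (2,2,1), (2,2,2)
target (0,2,0) ∈ {PSO}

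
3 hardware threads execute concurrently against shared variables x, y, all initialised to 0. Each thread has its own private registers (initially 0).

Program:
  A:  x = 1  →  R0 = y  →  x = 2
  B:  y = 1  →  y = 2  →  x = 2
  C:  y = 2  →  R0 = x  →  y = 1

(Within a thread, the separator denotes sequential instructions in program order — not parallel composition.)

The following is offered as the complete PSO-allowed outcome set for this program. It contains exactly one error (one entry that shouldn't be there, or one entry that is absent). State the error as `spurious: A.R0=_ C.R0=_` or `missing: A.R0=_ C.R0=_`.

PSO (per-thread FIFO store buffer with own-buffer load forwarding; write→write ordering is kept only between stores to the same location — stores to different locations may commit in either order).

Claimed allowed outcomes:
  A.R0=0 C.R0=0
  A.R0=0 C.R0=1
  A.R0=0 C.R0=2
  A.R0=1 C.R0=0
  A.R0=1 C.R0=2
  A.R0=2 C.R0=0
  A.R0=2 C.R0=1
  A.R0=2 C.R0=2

missing: A.R0=1 C.R0=1

outcome vector order: (A.R0,C.R0)
[PSO] allowed = {00, 01, 02, 10, 11, 12, 20, 21, 22}
PSO∖claimed = {11}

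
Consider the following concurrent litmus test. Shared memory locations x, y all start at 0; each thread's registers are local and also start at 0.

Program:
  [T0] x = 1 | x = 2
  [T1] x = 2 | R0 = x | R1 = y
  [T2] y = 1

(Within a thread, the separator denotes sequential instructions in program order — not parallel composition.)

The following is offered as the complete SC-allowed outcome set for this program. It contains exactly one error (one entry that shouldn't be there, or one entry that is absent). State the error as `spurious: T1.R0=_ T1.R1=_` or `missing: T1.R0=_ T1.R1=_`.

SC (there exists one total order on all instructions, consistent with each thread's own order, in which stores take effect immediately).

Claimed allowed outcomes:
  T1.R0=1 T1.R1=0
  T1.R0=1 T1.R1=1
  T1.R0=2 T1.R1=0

missing: T1.R0=2 T1.R1=1

outcome vector order: (T1.R0,T1.R1)
SC: 4 outcomes — {<1 0>, <1 1>, <2 0>, <2 1>}
SC∖claimed = {<2 1>}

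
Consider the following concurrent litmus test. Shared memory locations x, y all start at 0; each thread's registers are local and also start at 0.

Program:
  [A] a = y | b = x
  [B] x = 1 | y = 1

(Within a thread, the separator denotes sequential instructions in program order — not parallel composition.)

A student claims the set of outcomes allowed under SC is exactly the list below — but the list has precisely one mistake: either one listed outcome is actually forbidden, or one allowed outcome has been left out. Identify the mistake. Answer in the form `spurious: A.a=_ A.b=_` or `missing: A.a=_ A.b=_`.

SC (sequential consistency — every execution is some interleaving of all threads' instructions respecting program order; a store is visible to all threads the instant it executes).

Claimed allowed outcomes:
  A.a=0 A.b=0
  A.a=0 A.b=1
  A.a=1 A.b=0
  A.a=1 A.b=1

outcome vector order: (A.a,A.b)
SC: 3 outcomes — {0/0 0/1 1/1}
claimed∖SC = {1/0}

spurious: A.a=1 A.b=0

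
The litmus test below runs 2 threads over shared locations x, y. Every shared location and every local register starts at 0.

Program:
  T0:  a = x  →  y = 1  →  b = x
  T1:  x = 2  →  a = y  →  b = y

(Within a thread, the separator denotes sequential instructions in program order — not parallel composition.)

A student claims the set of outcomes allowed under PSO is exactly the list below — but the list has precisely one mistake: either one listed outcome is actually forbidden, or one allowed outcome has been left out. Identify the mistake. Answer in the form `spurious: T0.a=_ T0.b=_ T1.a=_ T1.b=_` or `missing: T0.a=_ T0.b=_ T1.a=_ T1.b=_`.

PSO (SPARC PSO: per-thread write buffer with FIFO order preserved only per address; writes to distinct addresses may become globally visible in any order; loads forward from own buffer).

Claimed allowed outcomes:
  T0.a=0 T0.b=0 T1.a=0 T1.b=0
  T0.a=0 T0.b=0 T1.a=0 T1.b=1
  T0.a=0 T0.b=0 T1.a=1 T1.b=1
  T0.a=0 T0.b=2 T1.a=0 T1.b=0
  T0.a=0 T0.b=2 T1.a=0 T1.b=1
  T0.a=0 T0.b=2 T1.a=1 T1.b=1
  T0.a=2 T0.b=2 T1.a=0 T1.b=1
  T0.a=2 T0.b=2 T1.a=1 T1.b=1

missing: T0.a=2 T0.b=2 T1.a=0 T1.b=0

outcome vector order: (T0.a,T0.b,T1.a,T1.b)
[PSO] allowed = {0/0/0/0; 0/0/0/1; 0/0/1/1; 0/2/0/0; 0/2/0/1; 0/2/1/1; 2/2/0/0; 2/2/0/1; 2/2/1/1}
PSO∖claimed = {2/2/0/0}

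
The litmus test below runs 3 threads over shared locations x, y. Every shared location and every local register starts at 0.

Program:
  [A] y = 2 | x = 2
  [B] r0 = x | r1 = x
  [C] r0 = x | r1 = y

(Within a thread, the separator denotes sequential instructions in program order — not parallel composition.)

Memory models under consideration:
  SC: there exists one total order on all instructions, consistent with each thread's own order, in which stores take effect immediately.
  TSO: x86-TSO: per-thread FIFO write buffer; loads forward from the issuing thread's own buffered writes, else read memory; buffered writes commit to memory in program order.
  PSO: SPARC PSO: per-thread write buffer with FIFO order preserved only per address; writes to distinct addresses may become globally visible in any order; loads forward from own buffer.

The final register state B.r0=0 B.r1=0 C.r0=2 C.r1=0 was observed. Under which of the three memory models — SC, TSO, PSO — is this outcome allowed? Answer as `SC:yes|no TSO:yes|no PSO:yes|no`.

outcome vector order: (B.r0,B.r1,C.r0,C.r1)
[SC] allowed = {0000, 0002, 0022, 0200, 0202, 0222, 2200, 2202, 2222}
[TSO] allowed = {0000, 0002, 0022, 0200, 0202, 0222, 2200, 2202, 2222}
[PSO] allowed = {0000, 0002, 0020, 0022, 0200, 0202, 0220, 0222, 2200, 2202, 2220, 2222}
target 0020 ∈ {PSO}

SC:no TSO:no PSO:yes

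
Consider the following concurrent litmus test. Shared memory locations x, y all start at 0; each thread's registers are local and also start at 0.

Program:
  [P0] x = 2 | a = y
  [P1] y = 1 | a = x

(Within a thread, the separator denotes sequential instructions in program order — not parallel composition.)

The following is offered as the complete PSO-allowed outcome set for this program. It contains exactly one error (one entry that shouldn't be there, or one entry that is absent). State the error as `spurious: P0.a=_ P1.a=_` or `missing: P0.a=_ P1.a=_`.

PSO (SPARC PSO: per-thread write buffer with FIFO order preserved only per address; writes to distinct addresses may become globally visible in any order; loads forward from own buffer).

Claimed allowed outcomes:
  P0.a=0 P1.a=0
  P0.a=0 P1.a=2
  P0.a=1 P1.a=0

missing: P0.a=1 P1.a=2

outcome vector order: (P0.a,P1.a)
under PSO → 00; 02; 10; 12
PSO∖claimed = {12}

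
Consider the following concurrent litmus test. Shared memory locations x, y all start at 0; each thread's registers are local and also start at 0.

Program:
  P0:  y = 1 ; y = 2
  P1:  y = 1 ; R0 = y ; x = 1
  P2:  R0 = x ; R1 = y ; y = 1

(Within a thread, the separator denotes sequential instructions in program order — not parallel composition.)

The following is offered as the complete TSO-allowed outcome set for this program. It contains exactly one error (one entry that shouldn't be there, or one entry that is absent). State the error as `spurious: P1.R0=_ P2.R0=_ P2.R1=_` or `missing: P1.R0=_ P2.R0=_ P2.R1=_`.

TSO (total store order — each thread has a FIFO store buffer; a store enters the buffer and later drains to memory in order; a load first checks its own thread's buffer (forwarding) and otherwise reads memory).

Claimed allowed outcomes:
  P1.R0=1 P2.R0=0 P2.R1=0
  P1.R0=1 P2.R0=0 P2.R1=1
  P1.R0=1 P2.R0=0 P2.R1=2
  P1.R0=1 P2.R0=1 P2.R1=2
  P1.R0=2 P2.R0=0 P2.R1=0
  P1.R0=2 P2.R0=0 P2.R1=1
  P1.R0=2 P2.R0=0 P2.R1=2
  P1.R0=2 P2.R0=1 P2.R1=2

outcome vector order: (P1.R0,P2.R0,P2.R1)
TSO (9): <1 0 0> <1 0 1> <1 0 2> <1 1 1> <1 1 2> <2 0 0> <2 0 1> <2 0 2> <2 1 2>
TSO∖claimed = {<1 1 1>}

missing: P1.R0=1 P2.R0=1 P2.R1=1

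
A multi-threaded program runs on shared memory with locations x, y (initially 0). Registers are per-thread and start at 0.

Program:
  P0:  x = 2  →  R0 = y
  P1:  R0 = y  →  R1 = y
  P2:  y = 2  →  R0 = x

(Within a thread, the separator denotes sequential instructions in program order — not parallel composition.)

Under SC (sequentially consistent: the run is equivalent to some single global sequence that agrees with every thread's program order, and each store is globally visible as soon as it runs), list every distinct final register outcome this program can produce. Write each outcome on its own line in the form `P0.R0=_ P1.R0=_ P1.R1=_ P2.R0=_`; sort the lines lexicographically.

outcome vector order: (P0.R0,P1.R0,P1.R1,P2.R0)
|SC outcomes| = 9

P0.R0=0 P1.R0=0 P1.R1=0 P2.R0=2
P0.R0=0 P1.R0=0 P1.R1=2 P2.R0=2
P0.R0=0 P1.R0=2 P1.R1=2 P2.R0=2
P0.R0=2 P1.R0=0 P1.R1=0 P2.R0=0
P0.R0=2 P1.R0=0 P1.R1=0 P2.R0=2
P0.R0=2 P1.R0=0 P1.R1=2 P2.R0=0
P0.R0=2 P1.R0=0 P1.R1=2 P2.R0=2
P0.R0=2 P1.R0=2 P1.R1=2 P2.R0=0
P0.R0=2 P1.R0=2 P1.R1=2 P2.R0=2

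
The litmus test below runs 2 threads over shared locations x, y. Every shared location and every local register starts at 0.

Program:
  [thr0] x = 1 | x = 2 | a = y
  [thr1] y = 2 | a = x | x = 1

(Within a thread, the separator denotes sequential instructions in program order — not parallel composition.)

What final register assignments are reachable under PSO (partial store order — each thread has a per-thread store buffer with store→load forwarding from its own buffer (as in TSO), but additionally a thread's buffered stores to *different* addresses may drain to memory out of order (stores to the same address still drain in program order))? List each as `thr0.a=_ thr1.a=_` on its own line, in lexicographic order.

thr0.a=0 thr1.a=0
thr0.a=0 thr1.a=1
thr0.a=0 thr1.a=2
thr0.a=2 thr1.a=0
thr0.a=2 thr1.a=1
thr0.a=2 thr1.a=2

outcome vector order: (thr0.a,thr1.a)
|PSO outcomes| = 6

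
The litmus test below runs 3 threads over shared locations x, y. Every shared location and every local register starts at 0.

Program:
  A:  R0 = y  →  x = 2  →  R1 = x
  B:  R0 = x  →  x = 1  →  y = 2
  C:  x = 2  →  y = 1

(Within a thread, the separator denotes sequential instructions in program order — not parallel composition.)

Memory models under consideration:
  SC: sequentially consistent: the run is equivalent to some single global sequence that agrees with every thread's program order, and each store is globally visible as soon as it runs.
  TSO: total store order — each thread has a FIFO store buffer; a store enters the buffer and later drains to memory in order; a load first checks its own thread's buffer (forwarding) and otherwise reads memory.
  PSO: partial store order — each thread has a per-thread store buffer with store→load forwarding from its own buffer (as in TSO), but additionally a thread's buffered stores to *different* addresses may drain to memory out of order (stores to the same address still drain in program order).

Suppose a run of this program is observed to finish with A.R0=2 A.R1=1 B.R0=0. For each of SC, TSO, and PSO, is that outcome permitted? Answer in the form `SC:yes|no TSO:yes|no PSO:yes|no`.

outcome vector order: (A.R0,A.R1,B.R0)
SC: 10 outcomes — {<0 1 0>; <0 1 2>; <0 2 0>; <0 2 2>; <1 1 0>; <1 1 2>; <1 2 0>; <1 2 2>; <2 2 0>; <2 2 2>}
TSO: 10 outcomes — {<0 1 0>; <0 1 2>; <0 2 0>; <0 2 2>; <1 1 0>; <1 1 2>; <1 2 0>; <1 2 2>; <2 2 0>; <2 2 2>}
PSO: 12 outcomes — {<0 1 0>; <0 1 2>; <0 2 0>; <0 2 2>; <1 1 0>; <1 1 2>; <1 2 0>; <1 2 2>; <2 1 0>; <2 1 2>; <2 2 0>; <2 2 2>}
target <2 1 0> ∈ {PSO}

SC:no TSO:no PSO:yes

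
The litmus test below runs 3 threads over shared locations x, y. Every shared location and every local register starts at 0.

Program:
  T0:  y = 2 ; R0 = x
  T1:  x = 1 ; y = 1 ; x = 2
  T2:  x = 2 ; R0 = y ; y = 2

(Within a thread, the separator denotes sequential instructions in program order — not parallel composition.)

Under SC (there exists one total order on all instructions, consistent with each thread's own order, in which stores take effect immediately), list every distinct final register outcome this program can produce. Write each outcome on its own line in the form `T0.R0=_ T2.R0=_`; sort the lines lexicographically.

T0.R0=0 T2.R0=1
T0.R0=0 T2.R0=2
T0.R0=1 T2.R0=0
T0.R0=1 T2.R0=1
T0.R0=1 T2.R0=2
T0.R0=2 T2.R0=0
T0.R0=2 T2.R0=1
T0.R0=2 T2.R0=2

outcome vector order: (T0.R0,T2.R0)
|SC outcomes| = 8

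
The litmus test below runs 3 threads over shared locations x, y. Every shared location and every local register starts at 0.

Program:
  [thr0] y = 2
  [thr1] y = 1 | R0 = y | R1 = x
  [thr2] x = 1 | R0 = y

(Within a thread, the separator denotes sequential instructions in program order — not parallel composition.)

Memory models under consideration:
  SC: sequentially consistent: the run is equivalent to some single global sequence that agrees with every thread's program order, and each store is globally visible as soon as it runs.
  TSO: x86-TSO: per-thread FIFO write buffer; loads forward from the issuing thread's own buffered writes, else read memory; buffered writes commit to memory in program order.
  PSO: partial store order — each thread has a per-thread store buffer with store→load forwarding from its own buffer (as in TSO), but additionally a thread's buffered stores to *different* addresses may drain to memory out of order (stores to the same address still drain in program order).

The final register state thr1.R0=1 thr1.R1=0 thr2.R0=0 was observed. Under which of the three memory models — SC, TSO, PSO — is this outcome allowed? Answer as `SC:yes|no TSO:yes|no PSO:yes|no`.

SC:no TSO:yes PSO:yes

outcome vector order: (thr1.R0,thr1.R1,thr2.R0)
[SC] allowed = {<1 0 1>, <1 0 2>, <1 1 0>, <1 1 1>, <1 1 2>, <2 0 2>, <2 1 0>, <2 1 1>, <2 1 2>}
[TSO] allowed = {<1 0 0>, <1 0 1>, <1 0 2>, <1 1 0>, <1 1 1>, <1 1 2>, <2 0 0>, <2 0 1>, <2 0 2>, <2 1 0>, <2 1 1>, <2 1 2>}
[PSO] allowed = {<1 0 0>, <1 0 1>, <1 0 2>, <1 1 0>, <1 1 1>, <1 1 2>, <2 0 0>, <2 0 1>, <2 0 2>, <2 1 0>, <2 1 1>, <2 1 2>}
target <1 0 0> ∈ {TSO,PSO}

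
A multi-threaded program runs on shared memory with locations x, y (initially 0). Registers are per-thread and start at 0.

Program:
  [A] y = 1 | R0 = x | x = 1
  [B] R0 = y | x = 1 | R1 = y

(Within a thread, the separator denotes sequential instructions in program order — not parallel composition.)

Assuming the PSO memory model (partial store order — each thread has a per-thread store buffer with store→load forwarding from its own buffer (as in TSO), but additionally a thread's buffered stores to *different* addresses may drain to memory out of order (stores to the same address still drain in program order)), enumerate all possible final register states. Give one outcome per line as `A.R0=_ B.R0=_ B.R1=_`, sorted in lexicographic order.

outcome vector order: (A.R0,B.R0,B.R1)
|PSO outcomes| = 6

A.R0=0 B.R0=0 B.R1=0
A.R0=0 B.R0=0 B.R1=1
A.R0=0 B.R0=1 B.R1=1
A.R0=1 B.R0=0 B.R1=0
A.R0=1 B.R0=0 B.R1=1
A.R0=1 B.R0=1 B.R1=1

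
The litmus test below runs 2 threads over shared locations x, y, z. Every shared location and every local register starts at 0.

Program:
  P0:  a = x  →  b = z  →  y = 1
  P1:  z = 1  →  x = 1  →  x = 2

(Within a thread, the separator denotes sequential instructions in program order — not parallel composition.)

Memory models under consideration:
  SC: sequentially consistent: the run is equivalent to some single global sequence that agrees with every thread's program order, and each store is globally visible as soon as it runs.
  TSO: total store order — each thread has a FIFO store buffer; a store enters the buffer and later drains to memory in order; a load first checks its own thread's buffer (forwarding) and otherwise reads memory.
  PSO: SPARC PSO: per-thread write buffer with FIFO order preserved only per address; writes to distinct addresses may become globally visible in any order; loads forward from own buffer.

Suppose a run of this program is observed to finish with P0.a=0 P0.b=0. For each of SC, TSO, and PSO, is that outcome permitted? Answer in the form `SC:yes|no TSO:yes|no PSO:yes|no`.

SC:yes TSO:yes PSO:yes

outcome vector order: (P0.a,P0.b)
SC (4): 0/0; 0/1; 1/1; 2/1
TSO (4): 0/0; 0/1; 1/1; 2/1
PSO (6): 0/0; 0/1; 1/0; 1/1; 2/0; 2/1
target 0/0 ∈ {SC,TSO,PSO}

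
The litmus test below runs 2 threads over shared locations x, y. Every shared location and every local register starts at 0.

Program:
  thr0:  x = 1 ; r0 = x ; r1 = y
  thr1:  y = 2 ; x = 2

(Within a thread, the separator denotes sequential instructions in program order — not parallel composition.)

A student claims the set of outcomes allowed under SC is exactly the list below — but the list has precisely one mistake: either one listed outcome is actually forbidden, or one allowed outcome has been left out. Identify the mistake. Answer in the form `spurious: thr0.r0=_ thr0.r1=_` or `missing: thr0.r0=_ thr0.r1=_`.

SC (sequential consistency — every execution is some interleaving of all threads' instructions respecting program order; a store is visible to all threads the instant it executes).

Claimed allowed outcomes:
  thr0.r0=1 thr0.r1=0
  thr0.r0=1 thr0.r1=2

missing: thr0.r0=2 thr0.r1=2

outcome vector order: (thr0.r0,thr0.r1)
[SC] allowed = {10; 12; 22}
SC∖claimed = {22}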